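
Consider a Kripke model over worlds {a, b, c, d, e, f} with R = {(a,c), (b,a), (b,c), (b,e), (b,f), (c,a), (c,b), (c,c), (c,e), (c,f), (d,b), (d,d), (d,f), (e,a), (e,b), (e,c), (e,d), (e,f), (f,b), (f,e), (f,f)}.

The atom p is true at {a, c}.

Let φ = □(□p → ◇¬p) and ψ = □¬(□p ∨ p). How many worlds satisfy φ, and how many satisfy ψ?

For □(□p → ◇¬p):
a: successors {c}; □p → ◇¬p there: c:T. ✓
b: successors {a, c, e, f}; □p → ◇¬p there: a:F, c:T, e:T, f:T. ✗
c: successors {a, b, c, e, f}; □p → ◇¬p there: a:F, b:T, c:T, e:T, f:T. ✗
d: successors {b, d, f}; □p → ◇¬p there: b:T, d:T, f:T. ✓
e: successors {a, b, c, d, f}; □p → ◇¬p there: a:F, b:T, c:T, d:T, f:T. ✗
f: successors {b, e, f}; □p → ◇¬p there: b:T, e:T, f:T. ✓
— 3 worlds.
For □¬(□p ∨ p):
a: successors {c}; ¬(□p ∨ p) there: c:F. ✗
b: successors {a, c, e, f}; ¬(□p ∨ p) there: a:F, c:F, e:T, f:T. ✗
c: successors {a, b, c, e, f}; ¬(□p ∨ p) there: a:F, b:T, c:F, e:T, f:T. ✗
d: successors {b, d, f}; ¬(□p ∨ p) there: b:T, d:T, f:T. ✓
e: successors {a, b, c, d, f}; ¬(□p ∨ p) there: a:F, b:T, c:F, d:T, f:T. ✗
f: successors {b, e, f}; ¬(□p ∨ p) there: b:T, e:T, f:T. ✓
— 2 worlds.

3 and 2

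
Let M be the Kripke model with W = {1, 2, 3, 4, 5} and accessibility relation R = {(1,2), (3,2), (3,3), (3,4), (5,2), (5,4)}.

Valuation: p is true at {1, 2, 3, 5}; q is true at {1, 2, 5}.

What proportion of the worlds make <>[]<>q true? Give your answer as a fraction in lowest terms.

1: successors {2}; []<>q there: 2:T. ✓
2: no successors, so <>[]<>q fails. ✗
3: successors {2, 3, 4}; []<>q there: 2:T, 3:F, 4:T. ✓
4: no successors, so <>[]<>q fails. ✗
5: successors {2, 4}; []<>q there: 2:T, 4:T. ✓
That's 3 of 5 worlds, so 3/5.

3/5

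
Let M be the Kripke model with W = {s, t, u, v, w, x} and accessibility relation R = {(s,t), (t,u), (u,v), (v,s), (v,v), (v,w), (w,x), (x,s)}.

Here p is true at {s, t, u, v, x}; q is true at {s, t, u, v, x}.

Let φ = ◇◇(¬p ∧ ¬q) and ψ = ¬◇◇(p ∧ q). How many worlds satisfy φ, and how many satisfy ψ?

2 and 0

For ◇◇(¬p ∧ ¬q):
s: successors {t}; ◇(¬p ∧ ¬q) there: t:F. ✗
t: successors {u}; ◇(¬p ∧ ¬q) there: u:F. ✗
u: successors {v}; ◇(¬p ∧ ¬q) there: v:T. ✓
v: successors {s, v, w}; ◇(¬p ∧ ¬q) there: s:F, v:T, w:F. ✓
w: successors {x}; ◇(¬p ∧ ¬q) there: x:F. ✗
x: successors {s}; ◇(¬p ∧ ¬q) there: s:F. ✗
— 2 worlds.
For ¬◇◇(p ∧ q):
s: ◇◇(p ∧ q) is T. ✗
t: ◇◇(p ∧ q) is T. ✗
u: ◇◇(p ∧ q) is T. ✗
v: ◇◇(p ∧ q) is T. ✗
w: ◇◇(p ∧ q) is T. ✗
x: ◇◇(p ∧ q) is T. ✗
— 0 worlds.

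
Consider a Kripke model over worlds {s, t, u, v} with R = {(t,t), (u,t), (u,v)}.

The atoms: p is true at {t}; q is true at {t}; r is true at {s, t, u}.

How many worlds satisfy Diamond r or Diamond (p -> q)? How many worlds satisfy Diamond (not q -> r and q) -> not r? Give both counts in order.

For Diamond r or Diamond (p -> q):
s: Diamond r is F, Diamond (p -> q) is F. ✗
t: Diamond r is T, Diamond (p -> q) is T. ✓
u: Diamond r is T, Diamond (p -> q) is T. ✓
v: Diamond r is F, Diamond (p -> q) is F. ✗
— 2 worlds.
For Diamond (not q -> r and q) -> not r:
s: Diamond (not q -> r and q) is F, not r is F. ✓
t: Diamond (not q -> r and q) is T, not r is F. ✗
u: Diamond (not q -> r and q) is T, not r is F. ✗
v: Diamond (not q -> r and q) is F, not r is T. ✓
— 2 worlds.

2 and 2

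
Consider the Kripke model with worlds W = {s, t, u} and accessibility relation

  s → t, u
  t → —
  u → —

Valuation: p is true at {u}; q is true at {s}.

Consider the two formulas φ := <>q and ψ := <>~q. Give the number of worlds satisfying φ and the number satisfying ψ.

For <>q:
s: successors {t, u}; q there: t:F, u:F. ✗
t: no successors, so <>q fails. ✗
u: no successors, so <>q fails. ✗
— 0 worlds.
For <>~q:
s: successors {t, u}; ~q there: t:T, u:T. ✓
t: no successors, so <>~q fails. ✗
u: no successors, so <>~q fails. ✗
— 1 world.

0 and 1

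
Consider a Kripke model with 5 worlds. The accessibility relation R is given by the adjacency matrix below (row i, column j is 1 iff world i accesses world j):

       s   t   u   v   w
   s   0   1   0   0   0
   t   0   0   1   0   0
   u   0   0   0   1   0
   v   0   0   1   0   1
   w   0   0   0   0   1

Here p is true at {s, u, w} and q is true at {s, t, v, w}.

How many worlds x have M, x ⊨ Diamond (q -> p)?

s: successors {t}; q -> p there: t:F. ✗
t: successors {u}; q -> p there: u:T. ✓
u: successors {v}; q -> p there: v:F. ✗
v: successors {u, w}; q -> p there: u:T, w:T. ✓
w: successors {w}; q -> p there: w:T. ✓
Satisfying worlds: {t, v, w}.

3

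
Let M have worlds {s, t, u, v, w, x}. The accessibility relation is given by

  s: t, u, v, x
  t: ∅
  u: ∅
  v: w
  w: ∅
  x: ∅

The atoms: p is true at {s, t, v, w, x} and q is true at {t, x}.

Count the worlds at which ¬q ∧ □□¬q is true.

s: ¬q is T, □□¬q is T. ✓
t: ¬q is F, □□¬q is T. ✗
u: ¬q is T, □□¬q is T. ✓
v: ¬q is T, □□¬q is T. ✓
w: ¬q is T, □□¬q is T. ✓
x: ¬q is F, □□¬q is T. ✗
Satisfying worlds: {s, u, v, w}.

4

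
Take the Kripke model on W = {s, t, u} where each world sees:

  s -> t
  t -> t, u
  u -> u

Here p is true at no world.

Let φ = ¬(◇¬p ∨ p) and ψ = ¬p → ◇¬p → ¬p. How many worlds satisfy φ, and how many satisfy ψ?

For ¬(◇¬p ∨ p):
s: ◇¬p ∨ p is T. ✗
t: ◇¬p ∨ p is T. ✗
u: ◇¬p ∨ p is T. ✗
— 0 worlds.
For ¬p → ◇¬p → ¬p:
s: ¬p is T, ◇¬p → ¬p is T. ✓
t: ¬p is T, ◇¬p → ¬p is T. ✓
u: ¬p is T, ◇¬p → ¬p is T. ✓
— 3 worlds.

0 and 3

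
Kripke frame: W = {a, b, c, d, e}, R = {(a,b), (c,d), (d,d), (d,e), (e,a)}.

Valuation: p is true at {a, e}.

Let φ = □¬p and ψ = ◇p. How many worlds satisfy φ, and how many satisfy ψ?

3 and 2

For □¬p:
a: successors {b}; ¬p there: b:T. ✓
b: no successors, so □¬p holds vacuously. ✓
c: successors {d}; ¬p there: d:T. ✓
d: successors {d, e}; ¬p there: d:T, e:F. ✗
e: successors {a}; ¬p there: a:F. ✗
— 3 worlds.
For ◇p:
a: successors {b}; p there: b:F. ✗
b: no successors, so ◇p fails. ✗
c: successors {d}; p there: d:F. ✗
d: successors {d, e}; p there: d:F, e:T. ✓
e: successors {a}; p there: a:T. ✓
— 2 worlds.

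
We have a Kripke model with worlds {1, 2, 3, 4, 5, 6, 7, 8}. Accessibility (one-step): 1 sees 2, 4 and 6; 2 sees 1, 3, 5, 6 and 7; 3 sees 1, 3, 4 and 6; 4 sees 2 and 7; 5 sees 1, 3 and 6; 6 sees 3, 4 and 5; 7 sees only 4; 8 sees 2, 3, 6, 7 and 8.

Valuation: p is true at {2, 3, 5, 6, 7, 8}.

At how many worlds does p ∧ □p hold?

1

1: p is F, □p is F. ✗
2: p is T, □p is F. ✗
3: p is T, □p is F. ✗
4: p is F, □p is T. ✗
5: p is T, □p is F. ✗
6: p is T, □p is F. ✗
7: p is T, □p is F. ✗
8: p is T, □p is T. ✓
Satisfying worlds: {8}.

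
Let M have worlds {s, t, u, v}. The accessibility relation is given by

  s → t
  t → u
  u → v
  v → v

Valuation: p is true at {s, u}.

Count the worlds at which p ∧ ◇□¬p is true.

1

s: p is T, ◇□¬p is F. ✗
t: p is F, ◇□¬p is T. ✗
u: p is T, ◇□¬p is T. ✓
v: p is F, ◇□¬p is T. ✗
Satisfying worlds: {u}.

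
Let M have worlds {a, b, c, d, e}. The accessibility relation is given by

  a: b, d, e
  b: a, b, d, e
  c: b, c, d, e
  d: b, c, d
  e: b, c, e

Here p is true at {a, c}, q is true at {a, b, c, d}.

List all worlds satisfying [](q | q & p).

{d}

a: successors {b, d, e}; q | q & p there: b:T, d:T, e:F. ✗
b: successors {a, b, d, e}; q | q & p there: a:T, b:T, d:T, e:F. ✗
c: successors {b, c, d, e}; q | q & p there: b:T, c:T, d:T, e:F. ✗
d: successors {b, c, d}; q | q & p there: b:T, c:T, d:T. ✓
e: successors {b, c, e}; q | q & p there: b:T, c:T, e:F. ✗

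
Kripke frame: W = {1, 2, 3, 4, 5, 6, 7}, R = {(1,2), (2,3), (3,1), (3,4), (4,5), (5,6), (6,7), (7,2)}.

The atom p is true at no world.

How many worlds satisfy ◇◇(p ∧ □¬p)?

1: successors {2}; ◇(p ∧ □¬p) there: 2:F. ✗
2: successors {3}; ◇(p ∧ □¬p) there: 3:F. ✗
3: successors {1, 4}; ◇(p ∧ □¬p) there: 1:F, 4:F. ✗
4: successors {5}; ◇(p ∧ □¬p) there: 5:F. ✗
5: successors {6}; ◇(p ∧ □¬p) there: 6:F. ✗
6: successors {7}; ◇(p ∧ □¬p) there: 7:F. ✗
7: successors {2}; ◇(p ∧ □¬p) there: 2:F. ✗
Satisfying worlds: ∅.

0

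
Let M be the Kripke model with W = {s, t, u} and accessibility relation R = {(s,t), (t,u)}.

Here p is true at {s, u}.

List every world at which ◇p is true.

s: successors {t}; p there: t:F. ✗
t: successors {u}; p there: u:T. ✓
u: no successors, so ◇p fails. ✗

{t}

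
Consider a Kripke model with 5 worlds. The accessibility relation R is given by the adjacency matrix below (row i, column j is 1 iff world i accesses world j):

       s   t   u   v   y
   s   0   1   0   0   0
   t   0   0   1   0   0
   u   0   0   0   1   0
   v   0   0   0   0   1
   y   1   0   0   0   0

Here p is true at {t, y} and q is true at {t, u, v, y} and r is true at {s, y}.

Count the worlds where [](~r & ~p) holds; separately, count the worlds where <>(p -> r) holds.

For [](~r & ~p):
s: successors {t}; ~r & ~p there: t:F. ✗
t: successors {u}; ~r & ~p there: u:T. ✓
u: successors {v}; ~r & ~p there: v:T. ✓
v: successors {y}; ~r & ~p there: y:F. ✗
y: successors {s}; ~r & ~p there: s:F. ✗
— 2 worlds.
For <>(p -> r):
s: successors {t}; p -> r there: t:F. ✗
t: successors {u}; p -> r there: u:T. ✓
u: successors {v}; p -> r there: v:T. ✓
v: successors {y}; p -> r there: y:T. ✓
y: successors {s}; p -> r there: s:T. ✓
— 4 worlds.

2 and 4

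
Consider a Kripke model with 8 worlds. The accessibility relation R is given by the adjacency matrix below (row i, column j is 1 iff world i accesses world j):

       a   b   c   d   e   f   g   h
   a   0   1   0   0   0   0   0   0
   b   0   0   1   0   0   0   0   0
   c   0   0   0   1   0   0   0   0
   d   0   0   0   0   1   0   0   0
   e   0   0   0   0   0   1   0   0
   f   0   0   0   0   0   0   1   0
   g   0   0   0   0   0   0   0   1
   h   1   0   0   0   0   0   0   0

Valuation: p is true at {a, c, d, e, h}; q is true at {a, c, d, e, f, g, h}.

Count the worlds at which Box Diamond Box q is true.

7

a: successors {b}; Diamond Box q there: b:T. ✓
b: successors {c}; Diamond Box q there: c:T. ✓
c: successors {d}; Diamond Box q there: d:T. ✓
d: successors {e}; Diamond Box q there: e:T. ✓
e: successors {f}; Diamond Box q there: f:T. ✓
f: successors {g}; Diamond Box q there: g:T. ✓
g: successors {h}; Diamond Box q there: h:F. ✗
h: successors {a}; Diamond Box q there: a:T. ✓
Satisfying worlds: {a, b, c, d, e, f, h}.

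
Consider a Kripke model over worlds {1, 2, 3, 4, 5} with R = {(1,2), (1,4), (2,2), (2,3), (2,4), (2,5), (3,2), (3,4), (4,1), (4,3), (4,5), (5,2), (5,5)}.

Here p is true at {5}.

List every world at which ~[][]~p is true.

{1, 2, 3, 4, 5}

1: [][]~p is F. ✓
2: [][]~p is F. ✓
3: [][]~p is F. ✓
4: [][]~p is F. ✓
5: [][]~p is F. ✓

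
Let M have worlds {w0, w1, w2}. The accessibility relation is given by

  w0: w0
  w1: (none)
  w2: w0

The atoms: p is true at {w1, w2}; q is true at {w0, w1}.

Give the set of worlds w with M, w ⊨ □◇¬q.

w0: successors {w0}; ◇¬q there: w0:F. ✗
w1: no successors, so □◇¬q holds vacuously. ✓
w2: successors {w0}; ◇¬q there: w0:F. ✗

{w1}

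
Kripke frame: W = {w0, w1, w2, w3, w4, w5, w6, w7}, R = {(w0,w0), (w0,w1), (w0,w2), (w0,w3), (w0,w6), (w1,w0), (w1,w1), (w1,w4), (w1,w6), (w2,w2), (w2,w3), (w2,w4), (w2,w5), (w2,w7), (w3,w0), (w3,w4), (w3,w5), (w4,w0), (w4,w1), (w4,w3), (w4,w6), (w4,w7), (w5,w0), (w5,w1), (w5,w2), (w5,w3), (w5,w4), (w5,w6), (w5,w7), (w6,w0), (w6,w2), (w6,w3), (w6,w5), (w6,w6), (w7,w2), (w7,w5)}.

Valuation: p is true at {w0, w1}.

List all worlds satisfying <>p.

w0: successors {w0, w1, w2, w3, w6}; p there: w0:T, w1:T, w2:F, w3:F, w6:F. ✓
w1: successors {w0, w1, w4, w6}; p there: w0:T, w1:T, w4:F, w6:F. ✓
w2: successors {w2, w3, w4, w5, w7}; p there: w2:F, w3:F, w4:F, w5:F, w7:F. ✗
w3: successors {w0, w4, w5}; p there: w0:T, w4:F, w5:F. ✓
w4: successors {w0, w1, w3, w6, w7}; p there: w0:T, w1:T, w3:F, w6:F, w7:F. ✓
w5: successors {w0, w1, w2, w3, w4, w6, w7}; p there: w0:T, w1:T, w2:F, w3:F, w4:F, w6:F, w7:F. ✓
w6: successors {w0, w2, w3, w5, w6}; p there: w0:T, w2:F, w3:F, w5:F, w6:F. ✓
w7: successors {w2, w5}; p there: w2:F, w5:F. ✗

{w0, w1, w3, w4, w5, w6}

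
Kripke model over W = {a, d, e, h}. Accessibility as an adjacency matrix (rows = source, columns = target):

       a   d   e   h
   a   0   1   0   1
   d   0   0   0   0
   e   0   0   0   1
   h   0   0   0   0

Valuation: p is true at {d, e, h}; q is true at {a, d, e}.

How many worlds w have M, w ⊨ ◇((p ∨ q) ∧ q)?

1

a: successors {d, h}; (p ∨ q) ∧ q there: d:T, h:F. ✓
d: no successors, so ◇((p ∨ q) ∧ q) fails. ✗
e: successors {h}; (p ∨ q) ∧ q there: h:F. ✗
h: no successors, so ◇((p ∨ q) ∧ q) fails. ✗
Satisfying worlds: {a}.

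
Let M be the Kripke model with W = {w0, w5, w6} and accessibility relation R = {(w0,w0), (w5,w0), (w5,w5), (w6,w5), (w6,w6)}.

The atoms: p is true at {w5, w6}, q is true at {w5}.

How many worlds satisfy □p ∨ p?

w0: □p is F, p is F. ✗
w5: □p is F, p is T. ✓
w6: □p is T, p is T. ✓
Satisfying worlds: {w5, w6}.

2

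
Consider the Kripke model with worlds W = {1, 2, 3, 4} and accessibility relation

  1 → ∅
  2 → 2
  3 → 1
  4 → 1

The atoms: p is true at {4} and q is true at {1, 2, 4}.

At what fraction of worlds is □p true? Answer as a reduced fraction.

1: no successors, so □p holds vacuously. ✓
2: successors {2}; p there: 2:F. ✗
3: successors {1}; p there: 1:F. ✗
4: successors {1}; p there: 1:F. ✗
That's 1 of 4 worlds, so 1/4.

1/4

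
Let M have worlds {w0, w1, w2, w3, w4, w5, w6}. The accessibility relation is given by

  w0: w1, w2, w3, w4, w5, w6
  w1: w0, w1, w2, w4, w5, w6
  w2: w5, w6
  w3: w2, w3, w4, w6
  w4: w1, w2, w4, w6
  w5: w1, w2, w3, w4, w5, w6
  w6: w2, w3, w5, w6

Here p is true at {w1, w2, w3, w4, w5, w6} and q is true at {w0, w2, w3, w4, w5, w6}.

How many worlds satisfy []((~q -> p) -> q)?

3

w0: successors {w1, w2, w3, w4, w5, w6}; (~q -> p) -> q there: w1:F, w2:T, w3:T, w4:T, w5:T, w6:T. ✗
w1: successors {w0, w1, w2, w4, w5, w6}; (~q -> p) -> q there: w0:T, w1:F, w2:T, w4:T, w5:T, w6:T. ✗
w2: successors {w5, w6}; (~q -> p) -> q there: w5:T, w6:T. ✓
w3: successors {w2, w3, w4, w6}; (~q -> p) -> q there: w2:T, w3:T, w4:T, w6:T. ✓
w4: successors {w1, w2, w4, w6}; (~q -> p) -> q there: w1:F, w2:T, w4:T, w6:T. ✗
w5: successors {w1, w2, w3, w4, w5, w6}; (~q -> p) -> q there: w1:F, w2:T, w3:T, w4:T, w5:T, w6:T. ✗
w6: successors {w2, w3, w5, w6}; (~q -> p) -> q there: w2:T, w3:T, w5:T, w6:T. ✓
Satisfying worlds: {w2, w3, w6}.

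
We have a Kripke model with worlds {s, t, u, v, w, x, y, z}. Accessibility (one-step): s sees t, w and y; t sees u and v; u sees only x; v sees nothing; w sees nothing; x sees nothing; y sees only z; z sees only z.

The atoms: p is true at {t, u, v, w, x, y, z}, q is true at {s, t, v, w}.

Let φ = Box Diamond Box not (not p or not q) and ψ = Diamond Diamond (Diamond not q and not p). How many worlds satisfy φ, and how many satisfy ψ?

For Box Diamond Box not (not p or not q):
s: successors {t, w, y}; Diamond Box not (not p or not q) there: t:T, w:F, y:F. ✗
t: successors {u, v}; Diamond Box not (not p or not q) there: u:T, v:F. ✗
u: successors {x}; Diamond Box not (not p or not q) there: x:F. ✗
v: no successors, so Box Diamond Box not (not p or not q) holds vacuously. ✓
w: no successors, so Box Diamond Box not (not p or not q) holds vacuously. ✓
x: no successors, so Box Diamond Box not (not p or not q) holds vacuously. ✓
y: successors {z}; Diamond Box not (not p or not q) there: z:F. ✗
z: successors {z}; Diamond Box not (not p or not q) there: z:F. ✗
— 3 worlds.
For Diamond Diamond (Diamond not q and not p):
s: successors {t, w, y}; Diamond (Diamond not q and not p) there: t:F, w:F, y:F. ✗
t: successors {u, v}; Diamond (Diamond not q and not p) there: u:F, v:F. ✗
u: successors {x}; Diamond (Diamond not q and not p) there: x:F. ✗
v: no successors, so Diamond Diamond (Diamond not q and not p) fails. ✗
w: no successors, so Diamond Diamond (Diamond not q and not p) fails. ✗
x: no successors, so Diamond Diamond (Diamond not q and not p) fails. ✗
y: successors {z}; Diamond (Diamond not q and not p) there: z:F. ✗
z: successors {z}; Diamond (Diamond not q and not p) there: z:F. ✗
— 0 worlds.

3 and 0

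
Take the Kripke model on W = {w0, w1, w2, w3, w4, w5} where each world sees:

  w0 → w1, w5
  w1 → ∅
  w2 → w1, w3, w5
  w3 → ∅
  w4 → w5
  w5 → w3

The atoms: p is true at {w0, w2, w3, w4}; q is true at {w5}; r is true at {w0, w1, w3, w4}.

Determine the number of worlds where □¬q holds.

3

w0: successors {w1, w5}; ¬q there: w1:T, w5:F. ✗
w1: no successors, so □¬q holds vacuously. ✓
w2: successors {w1, w3, w5}; ¬q there: w1:T, w3:T, w5:F. ✗
w3: no successors, so □¬q holds vacuously. ✓
w4: successors {w5}; ¬q there: w5:F. ✗
w5: successors {w3}; ¬q there: w3:T. ✓
Satisfying worlds: {w1, w3, w5}.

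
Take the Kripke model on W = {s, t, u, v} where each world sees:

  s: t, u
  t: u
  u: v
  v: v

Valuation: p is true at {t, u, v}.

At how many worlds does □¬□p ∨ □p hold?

s: □¬□p is F, □p is T. ✓
t: □¬□p is F, □p is T. ✓
u: □¬□p is F, □p is T. ✓
v: □¬□p is F, □p is T. ✓
Satisfying worlds: {s, t, u, v}.

4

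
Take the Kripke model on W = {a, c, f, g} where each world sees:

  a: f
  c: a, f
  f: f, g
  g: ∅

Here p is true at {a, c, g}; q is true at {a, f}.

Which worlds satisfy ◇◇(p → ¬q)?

{a, c, f}

a: successors {f}; ◇(p → ¬q) there: f:T. ✓
c: successors {a, f}; ◇(p → ¬q) there: a:T, f:T. ✓
f: successors {f, g}; ◇(p → ¬q) there: f:T, g:F. ✓
g: no successors, so ◇◇(p → ¬q) fails. ✗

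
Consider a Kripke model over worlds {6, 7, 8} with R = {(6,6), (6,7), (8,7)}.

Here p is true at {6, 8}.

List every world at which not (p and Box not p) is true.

6: p and Box not p is F. ✓
7: p and Box not p is F. ✓
8: p and Box not p is T. ✗

{6, 7}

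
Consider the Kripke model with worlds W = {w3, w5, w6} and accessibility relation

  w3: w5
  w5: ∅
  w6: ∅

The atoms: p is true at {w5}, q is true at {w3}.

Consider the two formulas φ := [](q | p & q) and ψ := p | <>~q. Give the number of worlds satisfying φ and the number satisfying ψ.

2 and 2

For [](q | p & q):
w3: successors {w5}; q | p & q there: w5:F. ✗
w5: no successors, so [](q | p & q) holds vacuously. ✓
w6: no successors, so [](q | p & q) holds vacuously. ✓
— 2 worlds.
For p | <>~q:
w3: p is F, <>~q is T. ✓
w5: p is T, <>~q is F. ✓
w6: p is F, <>~q is F. ✗
— 2 worlds.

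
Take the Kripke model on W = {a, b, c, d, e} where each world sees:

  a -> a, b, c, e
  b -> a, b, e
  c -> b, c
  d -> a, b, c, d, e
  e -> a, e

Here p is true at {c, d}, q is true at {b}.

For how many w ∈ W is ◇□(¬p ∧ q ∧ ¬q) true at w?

0

a: successors {a, b, c, e}; □(¬p ∧ q ∧ ¬q) there: a:F, b:F, c:F, e:F. ✗
b: successors {a, b, e}; □(¬p ∧ q ∧ ¬q) there: a:F, b:F, e:F. ✗
c: successors {b, c}; □(¬p ∧ q ∧ ¬q) there: b:F, c:F. ✗
d: successors {a, b, c, d, e}; □(¬p ∧ q ∧ ¬q) there: a:F, b:F, c:F, d:F, e:F. ✗
e: successors {a, e}; □(¬p ∧ q ∧ ¬q) there: a:F, e:F. ✗
Satisfying worlds: ∅.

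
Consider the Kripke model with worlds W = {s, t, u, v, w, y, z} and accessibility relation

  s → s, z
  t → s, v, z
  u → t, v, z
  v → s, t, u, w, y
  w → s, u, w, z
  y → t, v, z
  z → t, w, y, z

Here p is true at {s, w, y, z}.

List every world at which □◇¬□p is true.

{s, t, u, v, w, y, z}

s: successors {s, z}; ◇¬□p there: s:T, z:T. ✓
t: successors {s, v, z}; ◇¬□p there: s:T, v:T, z:T. ✓
u: successors {t, v, z}; ◇¬□p there: t:T, v:T, z:T. ✓
v: successors {s, t, u, w, y}; ◇¬□p there: s:T, t:T, u:T, w:T, y:T. ✓
w: successors {s, u, w, z}; ◇¬□p there: s:T, u:T, w:T, z:T. ✓
y: successors {t, v, z}; ◇¬□p there: t:T, v:T, z:T. ✓
z: successors {t, w, y, z}; ◇¬□p there: t:T, w:T, y:T, z:T. ✓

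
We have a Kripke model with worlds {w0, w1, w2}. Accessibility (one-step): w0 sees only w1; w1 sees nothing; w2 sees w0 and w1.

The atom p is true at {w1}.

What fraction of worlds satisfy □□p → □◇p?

1/3

w0: □□p is T, □◇p is F. ✗
w1: □□p is T, □◇p is T. ✓
w2: □□p is T, □◇p is F. ✗
That's 1 of 3 worlds, so 1/3.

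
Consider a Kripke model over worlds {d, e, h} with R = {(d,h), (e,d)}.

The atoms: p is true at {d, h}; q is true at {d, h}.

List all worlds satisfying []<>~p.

{h}

d: successors {h}; <>~p there: h:F. ✗
e: successors {d}; <>~p there: d:F. ✗
h: no successors, so []<>~p holds vacuously. ✓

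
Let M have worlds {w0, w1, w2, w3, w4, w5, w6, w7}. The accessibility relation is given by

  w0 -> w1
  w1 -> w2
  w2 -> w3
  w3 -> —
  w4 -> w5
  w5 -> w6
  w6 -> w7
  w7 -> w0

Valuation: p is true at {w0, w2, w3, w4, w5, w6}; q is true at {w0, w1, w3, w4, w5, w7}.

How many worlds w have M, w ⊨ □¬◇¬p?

w0: successors {w1}; ¬◇¬p there: w1:T. ✓
w1: successors {w2}; ¬◇¬p there: w2:T. ✓
w2: successors {w3}; ¬◇¬p there: w3:T. ✓
w3: no successors, so □¬◇¬p holds vacuously. ✓
w4: successors {w5}; ¬◇¬p there: w5:T. ✓
w5: successors {w6}; ¬◇¬p there: w6:F. ✗
w6: successors {w7}; ¬◇¬p there: w7:T. ✓
w7: successors {w0}; ¬◇¬p there: w0:F. ✗
Satisfying worlds: {w0, w1, w2, w3, w4, w6}.

6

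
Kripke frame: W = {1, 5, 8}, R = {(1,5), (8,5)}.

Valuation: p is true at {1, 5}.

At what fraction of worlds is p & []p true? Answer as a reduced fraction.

1: p is T, []p is T. ✓
5: p is T, []p is T. ✓
8: p is F, []p is T. ✗
That's 2 of 3 worlds, so 2/3.

2/3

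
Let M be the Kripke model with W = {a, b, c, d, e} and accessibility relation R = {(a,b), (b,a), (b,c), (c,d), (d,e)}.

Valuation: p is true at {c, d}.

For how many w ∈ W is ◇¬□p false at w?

a: successors {b}; ¬□p there: b:T. ✓
b: successors {a, c}; ¬□p there: a:T, c:F. ✓
c: successors {d}; ¬□p there: d:T. ✓
d: successors {e}; ¬□p there: e:F. ✗
e: no successors, so ◇¬□p fails. ✗
Satisfying worlds: {a, b, c}.
So ◇¬□p fails at the other 2 worlds.

2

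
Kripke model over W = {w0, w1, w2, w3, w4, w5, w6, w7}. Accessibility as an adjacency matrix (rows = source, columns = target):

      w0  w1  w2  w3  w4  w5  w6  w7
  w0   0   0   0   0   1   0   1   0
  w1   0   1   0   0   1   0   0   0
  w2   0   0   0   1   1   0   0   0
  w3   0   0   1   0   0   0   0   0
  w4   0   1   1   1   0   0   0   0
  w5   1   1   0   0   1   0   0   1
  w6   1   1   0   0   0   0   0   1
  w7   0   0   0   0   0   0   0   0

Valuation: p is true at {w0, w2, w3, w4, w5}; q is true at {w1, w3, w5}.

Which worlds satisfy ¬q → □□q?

{w1, w3, w5, w7}

w0: ¬q is T, □□q is F. ✗
w1: ¬q is F, □□q is F. ✓
w2: ¬q is T, □□q is F. ✗
w3: ¬q is F, □□q is F. ✓
w4: ¬q is T, □□q is F. ✗
w5: ¬q is F, □□q is F. ✓
w6: ¬q is T, □□q is F. ✗
w7: ¬q is T, □□q is T. ✓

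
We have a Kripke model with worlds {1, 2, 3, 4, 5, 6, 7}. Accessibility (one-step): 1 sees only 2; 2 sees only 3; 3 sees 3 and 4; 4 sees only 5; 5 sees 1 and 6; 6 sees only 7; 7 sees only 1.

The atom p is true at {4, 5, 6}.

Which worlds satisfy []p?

{4}

1: successors {2}; p there: 2:F. ✗
2: successors {3}; p there: 3:F. ✗
3: successors {3, 4}; p there: 3:F, 4:T. ✗
4: successors {5}; p there: 5:T. ✓
5: successors {1, 6}; p there: 1:F, 6:T. ✗
6: successors {7}; p there: 7:F. ✗
7: successors {1}; p there: 1:F. ✗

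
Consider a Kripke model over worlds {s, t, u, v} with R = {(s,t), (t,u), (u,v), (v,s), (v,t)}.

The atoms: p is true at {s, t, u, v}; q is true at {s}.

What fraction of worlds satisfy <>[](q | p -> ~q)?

3/4

s: successors {t}; [](q | p -> ~q) there: t:T. ✓
t: successors {u}; [](q | p -> ~q) there: u:T. ✓
u: successors {v}; [](q | p -> ~q) there: v:F. ✗
v: successors {s, t}; [](q | p -> ~q) there: s:T, t:T. ✓
That's 3 of 4 worlds, so 3/4.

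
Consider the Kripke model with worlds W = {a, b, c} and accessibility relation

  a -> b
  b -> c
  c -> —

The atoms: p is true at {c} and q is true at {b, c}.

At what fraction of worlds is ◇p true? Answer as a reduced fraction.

a: successors {b}; p there: b:F. ✗
b: successors {c}; p there: c:T. ✓
c: no successors, so ◇p fails. ✗
That's 1 of 3 worlds, so 1/3.

1/3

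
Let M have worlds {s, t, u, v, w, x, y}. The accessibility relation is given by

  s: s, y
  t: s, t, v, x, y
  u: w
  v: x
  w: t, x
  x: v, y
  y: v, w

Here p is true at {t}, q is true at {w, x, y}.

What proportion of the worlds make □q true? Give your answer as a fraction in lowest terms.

2/7

s: successors {s, y}; q there: s:F, y:T. ✗
t: successors {s, t, v, x, y}; q there: s:F, t:F, v:F, x:T, y:T. ✗
u: successors {w}; q there: w:T. ✓
v: successors {x}; q there: x:T. ✓
w: successors {t, x}; q there: t:F, x:T. ✗
x: successors {v, y}; q there: v:F, y:T. ✗
y: successors {v, w}; q there: v:F, w:T. ✗
That's 2 of 7 worlds, so 2/7.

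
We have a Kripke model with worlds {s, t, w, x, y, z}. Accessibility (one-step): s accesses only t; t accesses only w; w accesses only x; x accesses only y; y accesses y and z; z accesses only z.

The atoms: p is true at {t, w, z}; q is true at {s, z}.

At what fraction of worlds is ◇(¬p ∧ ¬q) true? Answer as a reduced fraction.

s: successors {t}; ¬p ∧ ¬q there: t:F. ✗
t: successors {w}; ¬p ∧ ¬q there: w:F. ✗
w: successors {x}; ¬p ∧ ¬q there: x:T. ✓
x: successors {y}; ¬p ∧ ¬q there: y:T. ✓
y: successors {y, z}; ¬p ∧ ¬q there: y:T, z:F. ✓
z: successors {z}; ¬p ∧ ¬q there: z:F. ✗
That's 3 of 6 worlds, so 3/6 = 1/2.

1/2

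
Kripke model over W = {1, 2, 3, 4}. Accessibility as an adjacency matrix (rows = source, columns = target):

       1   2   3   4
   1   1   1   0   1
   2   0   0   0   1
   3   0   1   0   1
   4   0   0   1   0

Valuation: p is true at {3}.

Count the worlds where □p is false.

3

1: successors {1, 2, 4}; p there: 1:F, 2:F, 4:F. ✗
2: successors {4}; p there: 4:F. ✗
3: successors {2, 4}; p there: 2:F, 4:F. ✗
4: successors {3}; p there: 3:T. ✓
Satisfying worlds: {4}.
So □p fails at the other 3 worlds.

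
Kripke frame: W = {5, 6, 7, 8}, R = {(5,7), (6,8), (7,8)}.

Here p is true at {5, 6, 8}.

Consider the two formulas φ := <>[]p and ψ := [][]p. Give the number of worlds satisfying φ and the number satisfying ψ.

3 and 4

For <>[]p:
5: successors {7}; []p there: 7:T. ✓
6: successors {8}; []p there: 8:T. ✓
7: successors {8}; []p there: 8:T. ✓
8: no successors, so <>[]p fails. ✗
— 3 worlds.
For [][]p:
5: successors {7}; []p there: 7:T. ✓
6: successors {8}; []p there: 8:T. ✓
7: successors {8}; []p there: 8:T. ✓
8: no successors, so [][]p holds vacuously. ✓
— 4 worlds.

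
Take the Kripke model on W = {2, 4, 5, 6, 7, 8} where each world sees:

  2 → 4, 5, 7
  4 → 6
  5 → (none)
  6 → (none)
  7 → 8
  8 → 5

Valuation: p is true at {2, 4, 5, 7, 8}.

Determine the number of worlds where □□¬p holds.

4

2: successors {4, 5, 7}; □¬p there: 4:T, 5:T, 7:F. ✗
4: successors {6}; □¬p there: 6:T. ✓
5: no successors, so □□¬p holds vacuously. ✓
6: no successors, so □□¬p holds vacuously. ✓
7: successors {8}; □¬p there: 8:F. ✗
8: successors {5}; □¬p there: 5:T. ✓
Satisfying worlds: {4, 5, 6, 8}.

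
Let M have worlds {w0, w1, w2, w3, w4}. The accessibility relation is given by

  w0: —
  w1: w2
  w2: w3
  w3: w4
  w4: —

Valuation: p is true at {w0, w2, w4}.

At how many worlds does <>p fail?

3

w0: no successors, so <>p fails. ✗
w1: successors {w2}; p there: w2:T. ✓
w2: successors {w3}; p there: w3:F. ✗
w3: successors {w4}; p there: w4:T. ✓
w4: no successors, so <>p fails. ✗
Satisfying worlds: {w1, w3}.
So <>p fails at the other 3 worlds.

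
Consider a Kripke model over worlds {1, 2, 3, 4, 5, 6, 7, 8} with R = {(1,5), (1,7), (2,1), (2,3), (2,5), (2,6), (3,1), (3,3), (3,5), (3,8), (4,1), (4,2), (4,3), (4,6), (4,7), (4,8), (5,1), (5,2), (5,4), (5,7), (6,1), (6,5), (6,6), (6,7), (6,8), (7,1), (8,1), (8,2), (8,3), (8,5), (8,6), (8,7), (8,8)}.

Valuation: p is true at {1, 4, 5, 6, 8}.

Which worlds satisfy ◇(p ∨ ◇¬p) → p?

1: ◇(p ∨ ◇¬p) is T, p is T. ✓
2: ◇(p ∨ ◇¬p) is T, p is F. ✗
3: ◇(p ∨ ◇¬p) is T, p is F. ✗
4: ◇(p ∨ ◇¬p) is T, p is T. ✓
5: ◇(p ∨ ◇¬p) is T, p is T. ✓
6: ◇(p ∨ ◇¬p) is T, p is T. ✓
7: ◇(p ∨ ◇¬p) is T, p is F. ✗
8: ◇(p ∨ ◇¬p) is T, p is T. ✓

{1, 4, 5, 6, 8}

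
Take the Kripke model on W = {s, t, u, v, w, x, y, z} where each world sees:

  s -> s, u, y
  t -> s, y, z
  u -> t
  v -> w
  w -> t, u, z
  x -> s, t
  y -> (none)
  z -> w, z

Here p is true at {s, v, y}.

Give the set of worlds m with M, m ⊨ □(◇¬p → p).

{y}

s: successors {s, u, y}; ◇¬p → p there: s:T, u:F, y:T. ✗
t: successors {s, y, z}; ◇¬p → p there: s:T, y:T, z:F. ✗
u: successors {t}; ◇¬p → p there: t:F. ✗
v: successors {w}; ◇¬p → p there: w:F. ✗
w: successors {t, u, z}; ◇¬p → p there: t:F, u:F, z:F. ✗
x: successors {s, t}; ◇¬p → p there: s:T, t:F. ✗
y: no successors, so □(◇¬p → p) holds vacuously. ✓
z: successors {w, z}; ◇¬p → p there: w:F, z:F. ✗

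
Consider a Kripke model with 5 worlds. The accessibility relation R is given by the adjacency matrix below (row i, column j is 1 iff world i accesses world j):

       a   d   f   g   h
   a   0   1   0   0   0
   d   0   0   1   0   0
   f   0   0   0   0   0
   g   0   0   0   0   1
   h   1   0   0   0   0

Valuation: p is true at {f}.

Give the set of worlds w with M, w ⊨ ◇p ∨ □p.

a: ◇p is F, □p is F. ✗
d: ◇p is T, □p is T. ✓
f: ◇p is F, □p is T. ✓
g: ◇p is F, □p is F. ✗
h: ◇p is F, □p is F. ✗

{d, f}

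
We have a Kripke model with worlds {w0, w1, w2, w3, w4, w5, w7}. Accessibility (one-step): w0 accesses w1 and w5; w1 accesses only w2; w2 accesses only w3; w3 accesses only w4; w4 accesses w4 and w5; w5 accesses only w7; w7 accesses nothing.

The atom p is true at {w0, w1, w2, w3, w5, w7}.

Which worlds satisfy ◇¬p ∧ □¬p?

w0: ◇¬p is F, □¬p is F. ✗
w1: ◇¬p is F, □¬p is F. ✗
w2: ◇¬p is F, □¬p is F. ✗
w3: ◇¬p is T, □¬p is T. ✓
w4: ◇¬p is T, □¬p is F. ✗
w5: ◇¬p is F, □¬p is F. ✗
w7: ◇¬p is F, □¬p is T. ✗

{w3}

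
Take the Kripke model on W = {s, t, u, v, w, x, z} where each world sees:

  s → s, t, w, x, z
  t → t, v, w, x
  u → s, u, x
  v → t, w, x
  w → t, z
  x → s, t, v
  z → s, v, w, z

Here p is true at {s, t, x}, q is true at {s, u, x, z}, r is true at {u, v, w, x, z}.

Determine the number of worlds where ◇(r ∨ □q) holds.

s: successors {s, t, w, x, z}; r ∨ □q there: s:F, t:F, w:T, x:T, z:T. ✓
t: successors {t, v, w, x}; r ∨ □q there: t:F, v:T, w:T, x:T. ✓
u: successors {s, u, x}; r ∨ □q there: s:F, u:T, x:T. ✓
v: successors {t, w, x}; r ∨ □q there: t:F, w:T, x:T. ✓
w: successors {t, z}; r ∨ □q there: t:F, z:T. ✓
x: successors {s, t, v}; r ∨ □q there: s:F, t:F, v:T. ✓
z: successors {s, v, w, z}; r ∨ □q there: s:F, v:T, w:T, z:T. ✓
Satisfying worlds: {s, t, u, v, w, x, z}.

7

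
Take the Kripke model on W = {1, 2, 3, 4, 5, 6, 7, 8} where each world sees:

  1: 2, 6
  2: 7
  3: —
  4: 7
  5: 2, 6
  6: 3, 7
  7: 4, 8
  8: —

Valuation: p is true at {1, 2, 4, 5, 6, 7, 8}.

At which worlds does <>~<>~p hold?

{1, 2, 4, 5, 6, 7}

1: successors {2, 6}; ~<>~p there: 2:T, 6:F. ✓
2: successors {7}; ~<>~p there: 7:T. ✓
3: no successors, so <>~<>~p fails. ✗
4: successors {7}; ~<>~p there: 7:T. ✓
5: successors {2, 6}; ~<>~p there: 2:T, 6:F. ✓
6: successors {3, 7}; ~<>~p there: 3:T, 7:T. ✓
7: successors {4, 8}; ~<>~p there: 4:T, 8:T. ✓
8: no successors, so <>~<>~p fails. ✗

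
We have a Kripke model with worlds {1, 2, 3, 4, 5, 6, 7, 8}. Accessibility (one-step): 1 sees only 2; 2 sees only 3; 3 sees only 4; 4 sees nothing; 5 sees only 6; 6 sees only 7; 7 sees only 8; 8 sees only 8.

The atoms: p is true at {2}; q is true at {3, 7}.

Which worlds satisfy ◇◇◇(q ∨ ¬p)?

1: successors {2}; ◇◇(q ∨ ¬p) there: 2:T. ✓
2: successors {3}; ◇◇(q ∨ ¬p) there: 3:F. ✗
3: successors {4}; ◇◇(q ∨ ¬p) there: 4:F. ✗
4: no successors, so ◇◇◇(q ∨ ¬p) fails. ✗
5: successors {6}; ◇◇(q ∨ ¬p) there: 6:T. ✓
6: successors {7}; ◇◇(q ∨ ¬p) there: 7:T. ✓
7: successors {8}; ◇◇(q ∨ ¬p) there: 8:T. ✓
8: successors {8}; ◇◇(q ∨ ¬p) there: 8:T. ✓

{1, 5, 6, 7, 8}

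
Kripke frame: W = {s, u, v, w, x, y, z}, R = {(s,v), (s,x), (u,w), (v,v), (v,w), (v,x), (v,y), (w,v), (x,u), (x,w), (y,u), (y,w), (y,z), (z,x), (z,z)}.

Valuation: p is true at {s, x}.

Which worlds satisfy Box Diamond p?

s: successors {v, x}; Diamond p there: v:T, x:F. ✗
u: successors {w}; Diamond p there: w:F. ✗
v: successors {v, w, x, y}; Diamond p there: v:T, w:F, x:F, y:F. ✗
w: successors {v}; Diamond p there: v:T. ✓
x: successors {u, w}; Diamond p there: u:F, w:F. ✗
y: successors {u, w, z}; Diamond p there: u:F, w:F, z:T. ✗
z: successors {x, z}; Diamond p there: x:F, z:T. ✗

{w}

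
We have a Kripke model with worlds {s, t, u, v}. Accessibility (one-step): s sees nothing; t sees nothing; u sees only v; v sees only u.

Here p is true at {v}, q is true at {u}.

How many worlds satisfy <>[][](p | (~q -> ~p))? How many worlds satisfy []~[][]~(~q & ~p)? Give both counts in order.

For <>[][](p | (~q -> ~p)):
s: no successors, so <>[][](p | (~q -> ~p)) fails. ✗
t: no successors, so <>[][](p | (~q -> ~p)) fails. ✗
u: successors {v}; [][](p | (~q -> ~p)) there: v:T. ✓
v: successors {u}; [][](p | (~q -> ~p)) there: u:T. ✓
— 2 worlds.
For []~[][]~(~q & ~p):
s: no successors, so []~[][]~(~q & ~p) holds vacuously. ✓
t: no successors, so []~[][]~(~q & ~p) holds vacuously. ✓
u: successors {v}; ~[][]~(~q & ~p) there: v:F. ✗
v: successors {u}; ~[][]~(~q & ~p) there: u:F. ✗
— 2 worlds.

2 and 2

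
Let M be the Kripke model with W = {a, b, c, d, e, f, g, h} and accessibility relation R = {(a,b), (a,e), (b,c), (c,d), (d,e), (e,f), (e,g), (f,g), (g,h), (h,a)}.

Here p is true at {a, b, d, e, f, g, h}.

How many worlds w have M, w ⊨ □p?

a: successors {b, e}; p there: b:T, e:T. ✓
b: successors {c}; p there: c:F. ✗
c: successors {d}; p there: d:T. ✓
d: successors {e}; p there: e:T. ✓
e: successors {f, g}; p there: f:T, g:T. ✓
f: successors {g}; p there: g:T. ✓
g: successors {h}; p there: h:T. ✓
h: successors {a}; p there: a:T. ✓
Satisfying worlds: {a, c, d, e, f, g, h}.

7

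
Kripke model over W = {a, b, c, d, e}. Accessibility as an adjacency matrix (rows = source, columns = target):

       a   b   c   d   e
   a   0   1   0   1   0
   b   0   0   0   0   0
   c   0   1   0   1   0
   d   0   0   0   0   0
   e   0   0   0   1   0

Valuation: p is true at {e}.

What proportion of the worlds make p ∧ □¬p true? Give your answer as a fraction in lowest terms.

a: p is F, □¬p is T. ✗
b: p is F, □¬p is T. ✗
c: p is F, □¬p is T. ✗
d: p is F, □¬p is T. ✗
e: p is T, □¬p is T. ✓
That's 1 of 5 worlds, so 1/5.

1/5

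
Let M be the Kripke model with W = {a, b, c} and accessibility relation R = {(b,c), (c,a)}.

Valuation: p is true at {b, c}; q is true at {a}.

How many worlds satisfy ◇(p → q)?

a: no successors, so ◇(p → q) fails. ✗
b: successors {c}; p → q there: c:F. ✗
c: successors {a}; p → q there: a:T. ✓
Satisfying worlds: {c}.

1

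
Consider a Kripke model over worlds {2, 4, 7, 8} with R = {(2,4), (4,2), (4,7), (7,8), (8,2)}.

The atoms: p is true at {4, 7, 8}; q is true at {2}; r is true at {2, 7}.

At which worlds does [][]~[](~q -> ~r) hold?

2: successors {4}; []~[](~q -> ~r) there: 4:F. ✗
4: successors {2, 7}; []~[](~q -> ~r) there: 2:T, 7:F. ✗
7: successors {8}; []~[](~q -> ~r) there: 8:F. ✗
8: successors {2}; []~[](~q -> ~r) there: 2:T. ✓

{8}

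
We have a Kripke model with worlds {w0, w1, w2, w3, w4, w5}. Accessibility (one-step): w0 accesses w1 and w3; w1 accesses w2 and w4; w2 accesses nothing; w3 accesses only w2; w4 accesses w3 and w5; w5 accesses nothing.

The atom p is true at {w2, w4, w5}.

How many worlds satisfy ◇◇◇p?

w0: successors {w1, w3}; ◇◇p there: w1:T, w3:F. ✓
w1: successors {w2, w4}; ◇◇p there: w2:F, w4:T. ✓
w2: no successors, so ◇◇◇p fails. ✗
w3: successors {w2}; ◇◇p there: w2:F. ✗
w4: successors {w3, w5}; ◇◇p there: w3:F, w5:F. ✗
w5: no successors, so ◇◇◇p fails. ✗
Satisfying worlds: {w0, w1}.

2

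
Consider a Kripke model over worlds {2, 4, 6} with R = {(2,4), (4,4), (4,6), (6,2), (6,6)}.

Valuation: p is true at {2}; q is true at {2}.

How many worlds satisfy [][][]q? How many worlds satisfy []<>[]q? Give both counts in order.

0 and 0

For [][][]q:
2: successors {4}; [][]q there: 4:F. ✗
4: successors {4, 6}; [][]q there: 4:F, 6:F. ✗
6: successors {2, 6}; [][]q there: 2:F, 6:F. ✗
— 0 worlds.
For []<>[]q:
2: successors {4}; <>[]q there: 4:F. ✗
4: successors {4, 6}; <>[]q there: 4:F, 6:F. ✗
6: successors {2, 6}; <>[]q there: 2:F, 6:F. ✗
— 0 worlds.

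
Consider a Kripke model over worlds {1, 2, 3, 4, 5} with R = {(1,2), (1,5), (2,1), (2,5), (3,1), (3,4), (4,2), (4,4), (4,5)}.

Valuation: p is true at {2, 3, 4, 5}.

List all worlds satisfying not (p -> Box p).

{2, 3}

1: p -> Box p is T. ✗
2: p -> Box p is F. ✓
3: p -> Box p is F. ✓
4: p -> Box p is T. ✗
5: p -> Box p is T. ✗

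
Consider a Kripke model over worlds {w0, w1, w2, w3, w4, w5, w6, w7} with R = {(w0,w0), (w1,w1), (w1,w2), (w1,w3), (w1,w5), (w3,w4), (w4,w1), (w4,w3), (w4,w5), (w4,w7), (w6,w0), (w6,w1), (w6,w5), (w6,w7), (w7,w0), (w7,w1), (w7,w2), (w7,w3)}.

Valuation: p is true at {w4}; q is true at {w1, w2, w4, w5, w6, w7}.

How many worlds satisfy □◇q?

3

w0: successors {w0}; ◇q there: w0:F. ✗
w1: successors {w1, w2, w3, w5}; ◇q there: w1:T, w2:F, w3:T, w5:F. ✗
w2: no successors, so □◇q holds vacuously. ✓
w3: successors {w4}; ◇q there: w4:T. ✓
w4: successors {w1, w3, w5, w7}; ◇q there: w1:T, w3:T, w5:F, w7:T. ✗
w5: no successors, so □◇q holds vacuously. ✓
w6: successors {w0, w1, w5, w7}; ◇q there: w0:F, w1:T, w5:F, w7:T. ✗
w7: successors {w0, w1, w2, w3}; ◇q there: w0:F, w1:T, w2:F, w3:T. ✗
Satisfying worlds: {w2, w3, w5}.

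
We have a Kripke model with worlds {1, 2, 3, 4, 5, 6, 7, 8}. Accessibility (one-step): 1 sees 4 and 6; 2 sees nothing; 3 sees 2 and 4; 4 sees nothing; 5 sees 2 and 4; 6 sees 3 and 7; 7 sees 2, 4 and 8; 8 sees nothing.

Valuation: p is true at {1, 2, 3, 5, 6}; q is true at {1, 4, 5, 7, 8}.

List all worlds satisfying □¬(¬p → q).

{2, 4, 8}

1: successors {4, 6}; ¬(¬p → q) there: 4:F, 6:F. ✗
2: no successors, so □¬(¬p → q) holds vacuously. ✓
3: successors {2, 4}; ¬(¬p → q) there: 2:F, 4:F. ✗
4: no successors, so □¬(¬p → q) holds vacuously. ✓
5: successors {2, 4}; ¬(¬p → q) there: 2:F, 4:F. ✗
6: successors {3, 7}; ¬(¬p → q) there: 3:F, 7:F. ✗
7: successors {2, 4, 8}; ¬(¬p → q) there: 2:F, 4:F, 8:F. ✗
8: no successors, so □¬(¬p → q) holds vacuously. ✓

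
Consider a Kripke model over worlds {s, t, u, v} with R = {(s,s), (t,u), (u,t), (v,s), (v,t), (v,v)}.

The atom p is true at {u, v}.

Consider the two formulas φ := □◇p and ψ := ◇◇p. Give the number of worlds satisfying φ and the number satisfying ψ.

1 and 2

For □◇p:
s: successors {s}; ◇p there: s:F. ✗
t: successors {u}; ◇p there: u:F. ✗
u: successors {t}; ◇p there: t:T. ✓
v: successors {s, t, v}; ◇p there: s:F, t:T, v:T. ✗
— 1 world.
For ◇◇p:
s: successors {s}; ◇p there: s:F. ✗
t: successors {u}; ◇p there: u:F. ✗
u: successors {t}; ◇p there: t:T. ✓
v: successors {s, t, v}; ◇p there: s:F, t:T, v:T. ✓
— 2 worlds.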